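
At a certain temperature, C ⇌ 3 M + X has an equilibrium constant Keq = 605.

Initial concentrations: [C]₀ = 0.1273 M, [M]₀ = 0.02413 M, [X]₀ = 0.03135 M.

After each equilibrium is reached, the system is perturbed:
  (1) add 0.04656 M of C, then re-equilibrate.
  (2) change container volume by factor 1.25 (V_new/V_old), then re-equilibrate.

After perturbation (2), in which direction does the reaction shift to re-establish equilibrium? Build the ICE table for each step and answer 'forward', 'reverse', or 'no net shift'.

Q₀ = 3.4600e-06 vs Keq = 605 ⇒ Q<K, forward
Step 1:
                    C           M           X
  Initial      0.1273     0.02413     0.03135
  Change      -0.1273      0.3818      0.1273
  Equil    1.7545e-05       0.406      0.1586
  solve Keq expr → x = 0.1273; check Q = 605
Then add 0.04656 M of C.
Step 2:
                    C           M           X
  Initial     0.04658       0.406      0.1586
  Change     -0.04652      0.1396     0.04652
  Equil    5.5058e-05      0.5455      0.2052
  solve Keq expr → x = 0.04652; check Q = 605
Then change container volume by factor 1.25 (V_new/V_old).
Step 3:
                    C           M           X
  Initial  4.4046e-05      0.4364      0.1641
  Change  -2.1482e-05  6.4445e-05  2.1482e-05
  Equil    2.2565e-05      0.4365      0.1641
  solve Keq expr → x = 2.1482e-05; check Q = 605

Direction: forward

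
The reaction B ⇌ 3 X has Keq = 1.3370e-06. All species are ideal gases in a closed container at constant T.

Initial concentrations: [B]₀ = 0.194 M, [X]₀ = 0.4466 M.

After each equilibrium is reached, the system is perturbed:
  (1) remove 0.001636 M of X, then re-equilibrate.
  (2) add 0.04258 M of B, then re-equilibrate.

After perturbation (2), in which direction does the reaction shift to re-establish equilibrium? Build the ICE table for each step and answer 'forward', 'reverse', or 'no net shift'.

Q₀ = 0.4591 vs Keq = 1.3370e-06 ⇒ Q>K, reverse
Step 1:
                   B          X
  init         0.194     0.4466
  Δ           0.1463    -0.4389
  eq          0.3403   0.007691
  solve Keq expr → x = -0.1463; check Q = 1.3370e-06
Then remove 0.001636 M of X.
Step 2:
                   B          X
  init        0.3403   0.006055
  Δ       -5.4397e-04   0.001632
  eq          0.3398   0.007687
  solve Keq expr → x = 5.4397e-04; check Q = 1.3370e-06
Then add 0.04258 M of B.
Step 3:
                   B          X
  init        0.3823   0.007687
  Δ       -1.0262e-04 3.0786e-04
  eq          0.3822   0.007995
  solve Keq expr → x = 1.0262e-04; check Q = 1.3370e-06

Direction: forward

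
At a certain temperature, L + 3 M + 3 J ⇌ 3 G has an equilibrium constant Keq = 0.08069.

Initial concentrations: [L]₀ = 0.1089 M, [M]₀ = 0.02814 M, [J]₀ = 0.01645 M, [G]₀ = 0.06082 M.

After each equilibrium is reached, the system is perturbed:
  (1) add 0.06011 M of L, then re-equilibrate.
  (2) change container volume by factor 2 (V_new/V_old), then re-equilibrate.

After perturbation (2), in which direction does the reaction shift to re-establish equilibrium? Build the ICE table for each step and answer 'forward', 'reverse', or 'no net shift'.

Direction: reverse

Q₀ = 2.0828e+07 vs Keq = 0.08069 ⇒ Q>K, reverse
Step 1:
                  L         M         J         G
  I          0.1089   0.02814   0.01645   0.06082
  C         0.01979   0.05937   0.05937  -0.05937
  E          0.1287   0.08751   0.07582  0.001448
  solve Keq expr → x = -0.01979; check Q = 0.08069
Then add 0.06011 M of L.
Step 2:
                  L         M         J         G
  I          0.1888   0.08751   0.07582  0.001448
  C       -6.3146e-05 -1.8944e-04 -1.8944e-04 1.8944e-04
  E          0.1887   0.08732   0.07563  0.001637
  solve Keq expr → x = 6.3146e-05; check Q = 0.08069
Then change container volume by factor 2 (V_new/V_old).
Step 3:
                  L         M         J         G
  I         0.09437   0.04366   0.03782 8.1853e-04
  C       1.6189e-04 4.8568e-04 4.8568e-04 -4.8568e-04
  E         0.09453   0.04415    0.0383 3.3286e-04
  solve Keq expr → x = -1.6189e-04; check Q = 0.08069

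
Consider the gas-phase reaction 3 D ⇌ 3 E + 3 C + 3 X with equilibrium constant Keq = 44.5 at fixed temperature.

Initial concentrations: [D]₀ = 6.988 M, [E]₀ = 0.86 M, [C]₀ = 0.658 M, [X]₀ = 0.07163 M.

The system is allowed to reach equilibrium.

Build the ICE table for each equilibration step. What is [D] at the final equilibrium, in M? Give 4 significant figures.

[D]_eq = 4.905 M

Q₀ = 1.9516e-07 vs Keq = 44.5 ⇒ Q<K, forward
Step 1:
                  D         E         C         X
  init        6.988      0.86     0.658   0.07163
  Δ          -2.083     2.083     2.083     2.083
  eq          4.905     2.943     2.741     2.155
  solve Keq expr → x = 0.6943; check Q = 44.5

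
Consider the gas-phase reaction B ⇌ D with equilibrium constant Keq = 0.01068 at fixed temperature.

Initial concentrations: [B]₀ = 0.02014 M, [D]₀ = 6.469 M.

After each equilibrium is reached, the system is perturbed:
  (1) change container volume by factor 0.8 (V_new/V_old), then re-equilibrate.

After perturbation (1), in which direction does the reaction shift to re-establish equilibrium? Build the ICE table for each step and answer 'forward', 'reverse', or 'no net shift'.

Q₀ = 321.2 vs Keq = 0.01068 ⇒ Q>K, reverse
Step 1:
                  B         D
  init      0.02014     6.469
  Δ             6.4      -6.4
  eq          6.421   0.06857
  solve Keq expr → x = -6.4; check Q = 0.01068
Then change container volume by factor 0.8 (V_new/V_old).
Step 2:
                  B         D
  init        8.026   0.08571
  Δ               0         0
  eq          8.026   0.08571
  solve Keq expr → x = 0; check Q = 0.01068

Direction: no net shift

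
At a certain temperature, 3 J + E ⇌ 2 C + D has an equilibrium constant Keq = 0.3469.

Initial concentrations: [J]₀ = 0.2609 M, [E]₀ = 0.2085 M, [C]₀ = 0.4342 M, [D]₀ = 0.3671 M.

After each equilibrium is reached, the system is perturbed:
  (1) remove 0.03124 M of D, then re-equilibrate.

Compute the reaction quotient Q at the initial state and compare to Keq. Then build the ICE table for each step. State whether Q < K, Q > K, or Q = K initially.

Q₀ = 18.69; Q > K (proceeds reverse)

Q₀ = 18.69 vs Keq = 0.3469 ⇒ Q>K, reverse
Step 1:
                   J          E          C          D
  Initial     0.2609     0.2085     0.4342     0.3671
  Change      0.2809    0.09364    -0.1873   -0.09364
  Equil       0.5418     0.3021     0.2469     0.2735
  solve Keq expr → x = -0.09364; check Q = 0.3469
Then remove 0.03124 M of D.
Step 2:
                   J          E          C          D
  Initial     0.5418     0.3021     0.2469     0.2422
  Change   -0.009056  -0.003019   0.006038   0.003019
  Equil       0.5328     0.2991      0.253     0.2452
  solve Keq expr → x = 0.003019; check Q = 0.3469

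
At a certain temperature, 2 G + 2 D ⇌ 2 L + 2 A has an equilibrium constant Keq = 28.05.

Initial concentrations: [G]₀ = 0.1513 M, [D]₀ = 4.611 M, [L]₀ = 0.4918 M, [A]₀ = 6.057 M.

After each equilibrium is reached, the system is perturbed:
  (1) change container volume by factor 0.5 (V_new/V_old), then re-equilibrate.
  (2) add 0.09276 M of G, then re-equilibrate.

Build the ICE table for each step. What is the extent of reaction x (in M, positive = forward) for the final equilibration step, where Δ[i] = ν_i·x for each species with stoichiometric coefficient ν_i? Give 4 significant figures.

x = 0.03559 M

Q₀ = 18.23 vs Keq = 28.05 ⇒ Q<K, forward
Step 1:
                   G          D          L          A
  I           0.1513      4.611     0.4918      6.057
  C         -0.02261   -0.02261    0.02261    0.02261
  E           0.1287      4.588     0.5144       6.08
  solve Keq expr → x = 0.0113; check Q = 28.05
Then change container volume by factor 0.5 (V_new/V_old).
Step 2:
                   G          D          L          A
  I           0.2574      9.177      1.029      12.16
  C                0          0          0          0
  E           0.2574      9.177      1.029      12.16
  solve Keq expr → x = 0; check Q = 28.05
Then add 0.09276 M of G.
Step 3:
                   G          D          L          A
  I           0.3501      9.177      1.029      12.16
  C         -0.07118   -0.07118    0.07118    0.07118
  E            0.279      9.106        1.1      12.23
  solve Keq expr → x = 0.03559; check Q = 28.05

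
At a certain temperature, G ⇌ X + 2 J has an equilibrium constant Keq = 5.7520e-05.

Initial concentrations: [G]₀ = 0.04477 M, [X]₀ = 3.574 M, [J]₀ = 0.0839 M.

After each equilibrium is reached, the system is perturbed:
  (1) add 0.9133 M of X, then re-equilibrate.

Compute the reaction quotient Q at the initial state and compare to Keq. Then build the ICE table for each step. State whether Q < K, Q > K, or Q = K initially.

Q₀ = 0.5619 vs Keq = 5.7520e-05 ⇒ Q>K, reverse
Step 1:
                   G          X          J
  Initial    0.04477      3.574     0.0839
  Change     0.04136   -0.04136   -0.08272
  Equil      0.08613      3.533   0.001184
  solve Keq expr → x = -0.04136; check Q = 5.7520e-05
Then add 0.9133 M of X.
Step 2:
                   G          X          J
  Initial    0.08613      4.446   0.001184
  Change  6.4109e-05 -6.4109e-05 -1.2822e-04
  Equil      0.08619      4.446   0.001056
  solve Keq expr → x = -6.4109e-05; check Q = 5.7520e-05

Q₀ = 0.5619; Q > K (proceeds reverse)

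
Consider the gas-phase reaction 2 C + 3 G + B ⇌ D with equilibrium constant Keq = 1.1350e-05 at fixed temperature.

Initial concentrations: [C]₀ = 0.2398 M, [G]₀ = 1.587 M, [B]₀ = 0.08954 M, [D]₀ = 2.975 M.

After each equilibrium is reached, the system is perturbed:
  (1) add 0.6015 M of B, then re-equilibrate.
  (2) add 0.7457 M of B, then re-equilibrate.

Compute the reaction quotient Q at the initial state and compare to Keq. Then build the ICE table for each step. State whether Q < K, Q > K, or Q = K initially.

Q₀ = 144.6; Q > K (proceeds reverse)

Q₀ = 144.6 vs Keq = 1.1350e-05 ⇒ Q>K, reverse
Step 1:
                    C           G           B           D
  init         0.2398       1.587     0.08954       2.975
  Δ             4.883       7.324       2.441      -2.441
  eq            5.123       8.911       2.531      0.5335
  solve Keq expr → x = -2.441; check Q = 1.1350e-05
Then add 0.6015 M of B.
Step 2:
                    C           G           B           D
  init          5.123       8.911       3.133      0.5335
  Δ           -0.1089     -0.1634    -0.05446     0.05446
  eq            5.014       8.748       3.078       0.588
  solve Keq expr → x = 0.05446; check Q = 1.1350e-05
Then add 0.7457 M of B.
Step 3:
                    C           G           B           D
  init          5.014       8.748       3.824       0.588
  Δ           -0.1163     -0.1744    -0.05813     0.05813
  eq            4.898       8.574       3.766      0.6461
  solve Keq expr → x = 0.05813; check Q = 1.1350e-05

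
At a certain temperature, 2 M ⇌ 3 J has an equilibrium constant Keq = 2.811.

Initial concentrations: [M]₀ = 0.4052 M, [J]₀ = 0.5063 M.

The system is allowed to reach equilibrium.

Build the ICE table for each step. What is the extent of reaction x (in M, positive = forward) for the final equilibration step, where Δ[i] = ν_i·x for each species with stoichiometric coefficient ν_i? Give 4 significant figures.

Q₀ = 0.7905 vs Keq = 2.811 ⇒ Q<K, forward
Step 1:
                    M           J
  Initial      0.4052      0.5063
  Change     -0.09428      0.1414
  Equil        0.3109      0.6477
  solve Keq expr → x = 0.04714; check Q = 2.811

x = 0.04714 M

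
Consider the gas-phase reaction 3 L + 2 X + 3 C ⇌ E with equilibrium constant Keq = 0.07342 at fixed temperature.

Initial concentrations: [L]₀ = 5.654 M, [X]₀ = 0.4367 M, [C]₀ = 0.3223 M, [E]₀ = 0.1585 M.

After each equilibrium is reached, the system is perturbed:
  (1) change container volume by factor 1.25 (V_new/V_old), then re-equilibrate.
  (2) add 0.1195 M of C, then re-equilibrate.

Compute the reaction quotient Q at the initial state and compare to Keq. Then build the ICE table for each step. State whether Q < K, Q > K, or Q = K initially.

Q₀ = 0.1373 vs Keq = 0.07342 ⇒ Q>K, reverse
Step 1:
                  L         X         C         E
  init        5.654    0.4367    0.3223    0.1585
  Δ         0.04343   0.02895   0.04343  -0.01448
  eq          5.697    0.4657    0.3657     0.144
  solve Keq expr → x = -0.01448; check Q = 0.07342
Then change container volume by factor 1.25 (V_new/V_old).
Step 2:
                  L         X         C         E
  init        4.558    0.3725    0.2926    0.1152
  Δ         0.09637   0.06425   0.09637  -0.03212
  eq          4.654    0.4368     0.389    0.0831
  solve Keq expr → x = -0.03212; check Q = 0.07342
Then add 0.1195 M of C.
Step 3:
                  L         X         C         E
  init        4.654    0.4368    0.5085    0.0831
  Δ        -0.05859  -0.03906  -0.05859   0.01953
  eq          4.596    0.3977    0.4499    0.1026
  solve Keq expr → x = 0.01953; check Q = 0.07342

Q₀ = 0.1373; Q > K (proceeds reverse)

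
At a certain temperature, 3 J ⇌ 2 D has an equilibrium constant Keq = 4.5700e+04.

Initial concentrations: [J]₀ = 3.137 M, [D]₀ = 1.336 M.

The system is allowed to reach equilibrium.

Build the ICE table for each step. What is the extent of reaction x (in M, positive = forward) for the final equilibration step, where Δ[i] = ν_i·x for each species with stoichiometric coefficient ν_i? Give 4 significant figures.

Q₀ = 0.05782 vs Keq = 4.5700e+04 ⇒ Q<K, forward
Step 1:
                   J          D
  Initial      3.137      1.336
  Change      -3.074      2.049
  Equil      0.06306      3.385
  solve Keq expr → x = 1.025; check Q = 4.5700e+04

x = 1.025 M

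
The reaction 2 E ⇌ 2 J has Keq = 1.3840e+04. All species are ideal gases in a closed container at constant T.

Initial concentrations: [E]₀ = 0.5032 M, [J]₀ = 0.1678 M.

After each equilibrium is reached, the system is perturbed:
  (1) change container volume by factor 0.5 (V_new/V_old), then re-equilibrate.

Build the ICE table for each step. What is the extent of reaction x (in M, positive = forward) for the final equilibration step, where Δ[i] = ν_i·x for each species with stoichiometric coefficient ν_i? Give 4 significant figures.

Q₀ = 0.1112 vs Keq = 1.3840e+04 ⇒ Q<K, forward
Step 1:
                    E           J
  Initial      0.5032      0.1678
  Change      -0.4975      0.4975
  Equil      0.005656      0.6653
  solve Keq expr → x = 0.2488; check Q = 1.3840e+04
Then change container volume by factor 0.5 (V_new/V_old).
Step 2:
                    E           J
  Initial     0.01131       1.331
  Change            0           0
  Equil       0.01131       1.331
  solve Keq expr → x = 0; check Q = 1.3840e+04

x = 0 M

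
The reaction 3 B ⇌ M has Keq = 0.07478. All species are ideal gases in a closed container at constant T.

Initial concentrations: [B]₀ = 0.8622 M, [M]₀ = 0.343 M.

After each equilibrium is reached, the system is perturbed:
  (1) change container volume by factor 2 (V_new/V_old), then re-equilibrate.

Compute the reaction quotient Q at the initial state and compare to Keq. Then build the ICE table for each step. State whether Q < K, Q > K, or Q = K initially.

Q₀ = 0.5351 vs Keq = 0.07478 ⇒ Q>K, reverse
Step 1:
                   B          M
  Initial     0.8622      0.343
  Change       0.483     -0.161
  Equil        1.345      0.182
  solve Keq expr → x = -0.161; check Q = 0.07478
Then change container volume by factor 2 (V_new/V_old).
Step 2:
                   B          M
  Initial     0.6726    0.09101
  Change      0.1487   -0.04958
  Equil       0.8213    0.04143
  solve Keq expr → x = -0.04958; check Q = 0.07478

Q₀ = 0.5351; Q > K (proceeds reverse)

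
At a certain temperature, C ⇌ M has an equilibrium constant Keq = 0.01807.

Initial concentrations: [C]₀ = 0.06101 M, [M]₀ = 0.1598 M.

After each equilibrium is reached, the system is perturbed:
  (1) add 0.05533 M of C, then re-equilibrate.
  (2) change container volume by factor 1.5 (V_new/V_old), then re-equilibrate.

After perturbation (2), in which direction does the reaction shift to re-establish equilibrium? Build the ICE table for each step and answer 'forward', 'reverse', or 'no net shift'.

Direction: no net shift

Q₀ = 2.619 vs Keq = 0.01807 ⇒ Q>K, reverse
Step 1:
                   C          M
  init       0.06101     0.1598
  Δ           0.1559    -0.1559
  eq          0.2169   0.003919
  solve Keq expr → x = -0.1559; check Q = 0.01807
Then add 0.05533 M of C.
Step 2:
                   C          M
  init        0.2722   0.003919
  Δ       -9.8207e-04 9.8207e-04
  eq          0.2712   0.004901
  solve Keq expr → x = 9.8207e-04; check Q = 0.01807
Then change container volume by factor 1.5 (V_new/V_old).
Step 3:
                   C          M
  init        0.1808   0.003268
  Δ                0          0
  eq          0.1808   0.003268
  solve Keq expr → x = 0; check Q = 0.01807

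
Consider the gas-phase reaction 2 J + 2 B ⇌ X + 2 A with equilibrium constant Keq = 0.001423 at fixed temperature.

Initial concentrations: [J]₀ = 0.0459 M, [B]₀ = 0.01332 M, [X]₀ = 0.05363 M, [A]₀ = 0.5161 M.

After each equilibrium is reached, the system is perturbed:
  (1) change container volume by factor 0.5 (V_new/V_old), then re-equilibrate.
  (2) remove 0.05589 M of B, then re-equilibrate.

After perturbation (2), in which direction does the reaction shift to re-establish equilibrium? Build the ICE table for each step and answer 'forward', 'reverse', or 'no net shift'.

Direction: reverse

Q₀ = 3.8216e+04 vs Keq = 0.001423 ⇒ Q>K, reverse
Step 1:
                    J           B           X           A
  I            0.0459     0.01332     0.05363      0.5161
  C            0.1073      0.1073    -0.05363     -0.1073
  E            0.1532      0.1206  2.9030e-06      0.4088
  solve Keq expr → x = -0.05363; check Q = 0.001423
Then change container volume by factor 0.5 (V_new/V_old).
Step 2:
                    J           B           X           A
  I            0.3063      0.2411  5.8061e-06      0.8177
  C       -1.1607e-05 -1.1607e-05  5.8037e-06  1.1607e-05
  E            0.3063      0.2411  1.1610e-05      0.8177
  solve Keq expr → x = 5.8037e-06; check Q = 0.001423
Then remove 0.05589 M of B.
Step 3:
                    J           B           X           A
  I            0.3063      0.1852  1.1610e-05      0.8177
  C        9.5136e-06  9.5136e-06 -4.7568e-06 -9.5136e-06
  E            0.3063      0.1853  6.8530e-06      0.8177
  solve Keq expr → x = -4.7568e-06; check Q = 0.001423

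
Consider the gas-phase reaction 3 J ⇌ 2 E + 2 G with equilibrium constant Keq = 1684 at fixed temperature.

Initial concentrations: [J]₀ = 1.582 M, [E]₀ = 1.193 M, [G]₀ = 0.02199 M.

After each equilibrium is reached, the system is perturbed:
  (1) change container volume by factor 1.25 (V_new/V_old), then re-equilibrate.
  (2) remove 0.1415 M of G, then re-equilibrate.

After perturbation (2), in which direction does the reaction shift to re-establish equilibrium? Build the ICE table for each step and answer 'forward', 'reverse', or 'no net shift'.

Direction: forward

Q₀ = 1.7382e-04 vs Keq = 1684 ⇒ Q<K, forward
Step 1:
                    J           E           G
  I             1.582       1.193     0.02199
  C            -1.443      0.9622      0.9622
  E            0.1388       2.155      0.9842
  solve Keq expr → x = 0.4811; check Q = 1684
Then change container volume by factor 1.25 (V_new/V_old).
Step 2:
                    J           E           G
  I             0.111       1.724      0.7873
  C         -0.007335     0.00489     0.00489
  E            0.1037       1.729      0.7922
  solve Keq expr → x = 0.002445; check Q = 1684
Then remove 0.1415 M of G.
Step 3:
                    J           E           G
  I            0.1037       1.729      0.6507
  C          -0.01174    0.007827    0.007827
  E           0.09193       1.737      0.6585
  solve Keq expr → x = 0.003913; check Q = 1684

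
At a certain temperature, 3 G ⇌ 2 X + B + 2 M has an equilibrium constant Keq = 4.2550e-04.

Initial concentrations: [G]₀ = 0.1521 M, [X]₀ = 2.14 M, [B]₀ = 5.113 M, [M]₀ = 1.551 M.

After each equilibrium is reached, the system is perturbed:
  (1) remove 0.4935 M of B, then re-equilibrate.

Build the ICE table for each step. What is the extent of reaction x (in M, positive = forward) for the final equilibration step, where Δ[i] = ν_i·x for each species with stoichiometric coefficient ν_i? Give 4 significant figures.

Q₀ = 1.6008e+04 vs Keq = 4.2550e-04 ⇒ Q>K, reverse
Step 1:
                   G          X          B          M
  I           0.1521       2.14      5.113      1.551
  C            2.242     -1.494    -0.7472     -1.494
  E            2.394     0.6456      4.366    0.05663
  solve Keq expr → x = -0.7472; check Q = 4.2550e-04
Then remove 0.4935 M of B.
Step 2:
                   G          X          B          M
  I            2.394     0.6456      3.872    0.05663
  C        -0.004555   0.003036   0.001518   0.003036
  E            2.389     0.6487      3.874    0.05966
  solve Keq expr → x = 0.001518; check Q = 4.2550e-04

x = 0.001518 M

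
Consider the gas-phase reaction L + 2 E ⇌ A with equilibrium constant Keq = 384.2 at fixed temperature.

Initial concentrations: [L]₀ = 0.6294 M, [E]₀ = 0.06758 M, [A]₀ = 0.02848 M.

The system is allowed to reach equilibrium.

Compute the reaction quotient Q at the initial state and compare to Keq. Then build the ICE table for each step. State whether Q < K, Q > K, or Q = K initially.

Q₀ = 9.908; Q < K (proceeds forward)

Q₀ = 9.908 vs Keq = 384.2 ⇒ Q<K, forward
Step 1:
                    L           E           A
  init         0.6294     0.06758     0.02848
  Δ          -0.02612    -0.05223     0.02612
  eq           0.6033     0.01535      0.0546
  solve Keq expr → x = 0.02612; check Q = 384.2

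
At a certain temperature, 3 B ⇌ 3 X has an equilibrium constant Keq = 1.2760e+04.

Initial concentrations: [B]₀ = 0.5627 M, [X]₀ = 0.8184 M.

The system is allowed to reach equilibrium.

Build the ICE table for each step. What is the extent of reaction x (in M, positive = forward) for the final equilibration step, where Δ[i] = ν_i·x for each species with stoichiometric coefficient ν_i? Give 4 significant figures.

x = 0.1687 M

Q₀ = 3.077 vs Keq = 1.2760e+04 ⇒ Q<K, forward
Step 1:
                    B           X
  I            0.5627      0.8184
  C            -0.506       0.506
  E           0.05668       1.324
  solve Keq expr → x = 0.1687; check Q = 1.2760e+04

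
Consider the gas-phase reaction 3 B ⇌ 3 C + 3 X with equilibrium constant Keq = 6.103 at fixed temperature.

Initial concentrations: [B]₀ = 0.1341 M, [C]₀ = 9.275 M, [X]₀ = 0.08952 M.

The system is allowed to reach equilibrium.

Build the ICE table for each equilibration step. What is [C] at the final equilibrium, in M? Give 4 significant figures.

[C]_eq = 9.222 M

Q₀ = 237.4 vs Keq = 6.103 ⇒ Q>K, reverse
Step 1:
                  B         C         X
  init       0.1341     9.275   0.08952
  Δ         0.05254  -0.05254  -0.05254
  eq         0.1866     9.222   0.03698
  solve Keq expr → x = -0.01751; check Q = 6.103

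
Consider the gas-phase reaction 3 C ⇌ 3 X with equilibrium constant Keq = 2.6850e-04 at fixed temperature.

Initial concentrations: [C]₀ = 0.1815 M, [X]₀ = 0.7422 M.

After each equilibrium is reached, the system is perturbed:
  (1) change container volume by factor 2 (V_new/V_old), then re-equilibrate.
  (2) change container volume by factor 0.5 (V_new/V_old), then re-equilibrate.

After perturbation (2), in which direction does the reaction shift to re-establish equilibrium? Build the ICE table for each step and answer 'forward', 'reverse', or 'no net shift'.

Q₀ = 68.38 vs Keq = 2.6850e-04 ⇒ Q>K, reverse
Step 1:
                   C          X
  I           0.1815     0.7422
  C           0.6862    -0.6862
  E           0.8677    0.05598
  solve Keq expr → x = -0.2287; check Q = 2.6850e-04
Then change container volume by factor 2 (V_new/V_old).
Step 2:
                   C          X
  I           0.4339    0.02799
  C                0          0
  E           0.4339    0.02799
  solve Keq expr → x = 0; check Q = 2.6850e-04
Then change container volume by factor 0.5 (V_new/V_old).
Step 3:
                   C          X
  I           0.8677    0.05598
  C                0          0
  E           0.8677    0.05598
  solve Keq expr → x = 0; check Q = 2.6850e-04

Direction: no net shift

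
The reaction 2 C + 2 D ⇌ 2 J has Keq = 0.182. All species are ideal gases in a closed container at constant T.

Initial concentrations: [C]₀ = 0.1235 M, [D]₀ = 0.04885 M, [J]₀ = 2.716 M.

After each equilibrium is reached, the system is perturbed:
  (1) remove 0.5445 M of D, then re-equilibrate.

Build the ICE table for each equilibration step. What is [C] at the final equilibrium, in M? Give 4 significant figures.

Q₀ = 2.0267e+05 vs Keq = 0.182 ⇒ Q>K, reverse
Step 1:
                    C           D           J
  Initial      0.1235     0.04885       2.716
  Change         1.56        1.56       -1.56
  Equil         1.684       1.609       1.156
  solve Keq expr → x = -0.7801; check Q = 0.182
Then remove 0.5445 M of D.
Step 2:
                    C           D           J
  Initial       1.684       1.065       1.156
  Change       0.1741      0.1741     -0.1741
  Equil         1.858       1.239      0.9817
  solve Keq expr → x = -0.08704; check Q = 0.182

[C]_eq = 1.858 M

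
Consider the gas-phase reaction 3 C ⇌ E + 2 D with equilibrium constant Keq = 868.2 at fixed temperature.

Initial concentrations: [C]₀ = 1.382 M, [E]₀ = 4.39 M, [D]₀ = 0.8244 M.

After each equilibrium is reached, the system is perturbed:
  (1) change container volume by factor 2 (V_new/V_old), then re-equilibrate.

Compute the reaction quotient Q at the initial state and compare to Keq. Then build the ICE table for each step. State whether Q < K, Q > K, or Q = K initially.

Q₀ = 1.13 vs Keq = 868.2 ⇒ Q<K, forward
Step 1:
                    C           E           D
  init          1.382        4.39      0.8244
  Δ            -1.142      0.3807      0.7614
  eq             0.24       4.771       1.586
  solve Keq expr → x = 0.3807; check Q = 868.2
Then change container volume by factor 2 (V_new/V_old).
Step 2:
                    C           E           D
  init           0.12       2.385      0.7929
  Δ                 0           0           0
  eq             0.12       2.385      0.7929
  solve Keq expr → x = 0; check Q = 868.2

Q₀ = 1.13; Q < K (proceeds forward)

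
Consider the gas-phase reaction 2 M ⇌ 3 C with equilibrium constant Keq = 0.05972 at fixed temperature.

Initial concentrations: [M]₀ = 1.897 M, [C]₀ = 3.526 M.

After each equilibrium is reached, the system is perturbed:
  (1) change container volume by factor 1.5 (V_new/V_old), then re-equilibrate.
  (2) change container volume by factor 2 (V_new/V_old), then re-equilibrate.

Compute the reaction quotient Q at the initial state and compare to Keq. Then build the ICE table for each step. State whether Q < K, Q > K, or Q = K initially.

Q₀ = 12.18; Q > K (proceeds reverse)

Q₀ = 12.18 vs Keq = 0.05972 ⇒ Q>K, reverse
Step 1:
                  M         C
  Initial     1.897     3.526
  Change      1.735    -2.602
  Equil       3.632    0.9236
  solve Keq expr → x = -0.8675; check Q = 0.05972
Then change container volume by factor 1.5 (V_new/V_old).
Step 2:
                  M         C
  Initial     2.421    0.6157
  Change   -0.05257   0.07886
  Equil       2.369    0.6946
  solve Keq expr → x = 0.02629; check Q = 0.05972
Then change container volume by factor 2 (V_new/V_old).
Step 3:
                  M         C
  Initial     1.184    0.3473
  Change   -0.05164   0.07745
  Equil       1.133    0.4247
  solve Keq expr → x = 0.02582; check Q = 0.05972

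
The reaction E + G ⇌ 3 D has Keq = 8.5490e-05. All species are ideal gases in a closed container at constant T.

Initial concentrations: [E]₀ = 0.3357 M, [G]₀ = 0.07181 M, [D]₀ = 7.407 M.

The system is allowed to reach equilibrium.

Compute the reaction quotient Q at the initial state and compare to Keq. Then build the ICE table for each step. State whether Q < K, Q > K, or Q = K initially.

Q₀ = 1.6857e+04 vs Keq = 8.5490e-05 ⇒ Q>K, reverse
Step 1:
                   E          G          D
  I           0.3357    0.07181      7.407
  C            2.441      2.441     -7.323
  E            2.777      2.513    0.08418
  solve Keq expr → x = -2.441; check Q = 8.5490e-05

Q₀ = 1.6857e+04; Q > K (proceeds reverse)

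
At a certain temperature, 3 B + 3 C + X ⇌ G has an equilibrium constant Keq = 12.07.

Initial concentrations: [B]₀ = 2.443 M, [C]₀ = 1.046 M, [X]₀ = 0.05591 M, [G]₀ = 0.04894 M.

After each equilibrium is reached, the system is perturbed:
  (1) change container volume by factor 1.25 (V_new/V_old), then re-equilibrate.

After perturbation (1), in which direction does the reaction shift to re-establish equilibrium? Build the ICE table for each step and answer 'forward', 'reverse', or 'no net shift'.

Direction: reverse

Q₀ = 0.05246 vs Keq = 12.07 ⇒ Q<K, forward
Step 1:
                  B         C         X         G
  I           2.443     1.046   0.05591   0.04894
  C         -0.1645   -0.1645  -0.05485   0.05485
  E           2.278    0.8815  0.001062    0.1038
  solve Keq expr → x = 0.05485; check Q = 12.07
Then change container volume by factor 1.25 (V_new/V_old).
Step 2:
                  B         C         X         G
  I           1.823    0.7052 8.4920e-04   0.08303
  C        0.006557  0.006557  0.002186 -0.002186
  E           1.829    0.7117  0.003035   0.08085
  solve Keq expr → x = -0.002186; check Q = 12.07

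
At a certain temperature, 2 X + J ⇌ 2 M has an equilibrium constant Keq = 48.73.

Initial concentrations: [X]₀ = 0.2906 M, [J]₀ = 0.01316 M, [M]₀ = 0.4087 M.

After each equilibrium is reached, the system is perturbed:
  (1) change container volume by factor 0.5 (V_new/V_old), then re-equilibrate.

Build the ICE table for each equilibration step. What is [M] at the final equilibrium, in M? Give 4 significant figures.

[M]_eq = 0.7977 M

Q₀ = 150.3 vs Keq = 48.73 ⇒ Q>K, reverse
Step 1:
                  X         J         M
  I          0.2906   0.01316    0.4087
  C         0.03057   0.01529  -0.03057
  E          0.3212   0.02845    0.3781
  solve Keq expr → x = -0.01529; check Q = 48.73
Then change container volume by factor 0.5 (V_new/V_old).
Step 2:
                  X         J         M
  I          0.6423   0.05689    0.7563
  C        -0.04145  -0.02072   0.04145
  E          0.6009   0.03617    0.7977
  solve Keq expr → x = 0.02072; check Q = 48.73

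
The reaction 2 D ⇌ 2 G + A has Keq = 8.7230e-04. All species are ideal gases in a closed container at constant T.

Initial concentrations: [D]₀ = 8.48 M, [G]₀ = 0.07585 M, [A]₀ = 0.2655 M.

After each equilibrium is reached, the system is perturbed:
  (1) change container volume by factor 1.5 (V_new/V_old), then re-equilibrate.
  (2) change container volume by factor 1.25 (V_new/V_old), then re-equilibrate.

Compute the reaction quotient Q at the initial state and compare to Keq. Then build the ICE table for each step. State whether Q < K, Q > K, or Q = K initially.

Q₀ = 2.1241e-05; Q < K (proceeds forward)

Q₀ = 2.1241e-05 vs Keq = 8.7230e-04 ⇒ Q<K, forward
Step 1:
                  D         G         A
  I            8.48   0.07585    0.2655
  C         -0.2992    0.2992    0.1496
  E           8.181     0.375    0.4151
  solve Keq expr → x = 0.1496; check Q = 8.7230e-04
Then change container volume by factor 1.5 (V_new/V_old).
Step 2:
                  D         G         A
  I           5.454      0.25    0.2767
  C        -0.04271   0.04271   0.02135
  E           5.411    0.2927    0.2981
  solve Keq expr → x = 0.02135; check Q = 8.7230e-04
Then change container volume by factor 1.25 (V_new/V_old).
Step 3:
                  D         G         A
  I           4.329    0.2342    0.2385
  C        -0.02086   0.02086   0.01043
  E           4.308     0.255    0.2489
  solve Keq expr → x = 0.01043; check Q = 8.7230e-04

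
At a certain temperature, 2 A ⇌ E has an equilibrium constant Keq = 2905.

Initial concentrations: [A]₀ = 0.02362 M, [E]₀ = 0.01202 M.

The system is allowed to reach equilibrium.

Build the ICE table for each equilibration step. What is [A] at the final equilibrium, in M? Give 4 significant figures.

Q₀ = 21.54 vs Keq = 2905 ⇒ Q<K, forward
Step 1:
                   A          E
  init       0.02362    0.01202
  Δ         -0.02084    0.01042
  eq        0.002779    0.02244
  solve Keq expr → x = 0.01042; check Q = 2905

[A]_eq = 0.002779 M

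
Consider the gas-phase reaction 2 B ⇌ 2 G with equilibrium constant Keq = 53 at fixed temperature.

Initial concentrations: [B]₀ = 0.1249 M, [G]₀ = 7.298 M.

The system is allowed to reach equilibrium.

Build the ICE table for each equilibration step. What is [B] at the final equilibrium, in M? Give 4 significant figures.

Q₀ = 3414 vs Keq = 53 ⇒ Q>K, reverse
Step 1:
                  B         G
  I          0.1249     7.298
  C          0.7716   -0.7716
  E          0.8965     6.526
  solve Keq expr → x = -0.3858; check Q = 53

[B]_eq = 0.8965 M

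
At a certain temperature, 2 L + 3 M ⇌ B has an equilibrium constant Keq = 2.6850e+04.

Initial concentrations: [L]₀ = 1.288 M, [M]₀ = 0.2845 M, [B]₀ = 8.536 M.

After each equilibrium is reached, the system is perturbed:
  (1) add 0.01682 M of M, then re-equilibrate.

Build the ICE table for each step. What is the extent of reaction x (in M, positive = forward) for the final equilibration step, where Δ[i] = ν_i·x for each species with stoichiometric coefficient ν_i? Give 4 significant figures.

x = 0.005467 M

Q₀ = 223.4 vs Keq = 2.6850e+04 ⇒ Q<K, forward
Step 1:
                   L          M          B
  Initial      1.288     0.2845      8.536
  Change     -0.1479    -0.2218    0.07393
  Equil         1.14    0.06272       8.61
  solve Keq expr → x = 0.07393; check Q = 2.6850e+04
Then add 0.01682 M of M.
Step 2:
                   L          M          B
  Initial       1.14    0.07954       8.61
  Change    -0.01093    -0.0164   0.005467
  Equil        1.129    0.06313      8.615
  solve Keq expr → x = 0.005467; check Q = 2.6850e+04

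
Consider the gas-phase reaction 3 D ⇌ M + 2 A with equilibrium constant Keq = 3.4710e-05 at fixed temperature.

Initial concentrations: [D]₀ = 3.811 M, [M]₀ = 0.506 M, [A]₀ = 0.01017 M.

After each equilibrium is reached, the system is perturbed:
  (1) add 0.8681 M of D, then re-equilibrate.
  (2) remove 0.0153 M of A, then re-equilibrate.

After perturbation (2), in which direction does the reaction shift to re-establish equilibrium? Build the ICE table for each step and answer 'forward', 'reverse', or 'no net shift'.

Q₀ = 9.4553e-07 vs Keq = 3.4710e-05 ⇒ Q<K, forward
Step 1:
                   D          M          A
  init         3.811      0.506    0.01017
  Δ         -0.07248    0.02416    0.04832
  eq           3.739     0.5302    0.05849
  solve Keq expr → x = 0.02416; check Q = 3.4710e-05
Then add 0.8681 M of D.
Step 2:
                   D          M          A
  init         4.607     0.5302    0.05849
  Δ         -0.02999   0.009998       0.02
  eq           4.577     0.5402    0.07848
  solve Keq expr → x = 0.009998; check Q = 3.4710e-05
Then remove 0.0153 M of A.
Step 3:
                   D          M          A
  init         4.577     0.5402    0.06318
  Δ         -0.02136   0.007121    0.01424
  eq           4.555     0.5473    0.07743
  solve Keq expr → x = 0.007121; check Q = 3.4710e-05

Direction: forward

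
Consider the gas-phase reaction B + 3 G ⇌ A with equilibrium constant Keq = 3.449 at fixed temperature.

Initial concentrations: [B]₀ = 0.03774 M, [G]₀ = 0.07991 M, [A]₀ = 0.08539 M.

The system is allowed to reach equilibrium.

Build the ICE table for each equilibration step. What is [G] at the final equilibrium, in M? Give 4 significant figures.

[G]_eq = 0.3036 M

Q₀ = 4434 vs Keq = 3.449 ⇒ Q>K, reverse
Step 1:
                    B           G           A
  Initial     0.03774     0.07991     0.08539
  Change      0.07455      0.2237    -0.07455
  Equil        0.1123      0.3036     0.01084
  solve Keq expr → x = -0.07455; check Q = 3.449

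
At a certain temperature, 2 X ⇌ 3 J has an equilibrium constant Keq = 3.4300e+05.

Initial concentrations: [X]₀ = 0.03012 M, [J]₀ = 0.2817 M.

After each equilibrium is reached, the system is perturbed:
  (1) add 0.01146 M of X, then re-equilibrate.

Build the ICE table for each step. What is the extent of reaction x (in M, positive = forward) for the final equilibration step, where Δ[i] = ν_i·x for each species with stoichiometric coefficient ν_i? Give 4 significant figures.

x = 0.005717 M

Q₀ = 24.64 vs Keq = 3.4300e+05 ⇒ Q<K, forward
Step 1:
                    X           J
  init        0.03012      0.2817
  Δ           -0.0298      0.0447
  eq       3.1841e-04      0.3264
  solve Keq expr → x = 0.0149; check Q = 3.4300e+05
Then add 0.01146 M of X.
Step 2:
                    X           J
  init        0.01178      0.3264
  Δ          -0.01143     0.01715
  eq       3.4383e-04      0.3436
  solve Keq expr → x = 0.005717; check Q = 3.4300e+05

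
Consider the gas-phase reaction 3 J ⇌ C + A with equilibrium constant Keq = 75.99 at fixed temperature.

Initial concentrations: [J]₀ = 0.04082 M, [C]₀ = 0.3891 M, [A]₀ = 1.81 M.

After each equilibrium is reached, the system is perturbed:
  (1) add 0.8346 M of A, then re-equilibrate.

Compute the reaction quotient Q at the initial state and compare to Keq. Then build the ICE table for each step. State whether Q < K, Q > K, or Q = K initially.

Q₀ = 1.0354e+04; Q > K (proceeds reverse)

Q₀ = 1.0354e+04 vs Keq = 75.99 ⇒ Q>K, reverse
Step 1:
                  J         C         A
  I         0.04082    0.3891      1.81
  C          0.1574  -0.05246  -0.05246
  E          0.1982    0.3366     1.758
  solve Keq expr → x = -0.05246; check Q = 75.99
Then add 0.8346 M of A.
Step 2:
                  J         C         A
  I          0.1982    0.3366     2.592
  C         0.02527 -0.008423 -0.008423
  E          0.2235    0.3282     2.584
  solve Keq expr → x = -0.008423; check Q = 75.99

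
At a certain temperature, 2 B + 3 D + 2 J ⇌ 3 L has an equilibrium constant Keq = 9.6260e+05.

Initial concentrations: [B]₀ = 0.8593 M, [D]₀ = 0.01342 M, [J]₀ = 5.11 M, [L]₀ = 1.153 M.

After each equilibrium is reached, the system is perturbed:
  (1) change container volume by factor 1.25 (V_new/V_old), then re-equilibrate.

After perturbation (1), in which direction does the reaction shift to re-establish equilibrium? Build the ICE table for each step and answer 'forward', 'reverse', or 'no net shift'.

Q₀ = 3.2893e+04 vs Keq = 9.6260e+05 ⇒ Q<K, forward
Step 1:
                   B          D          J          L
  I           0.8593    0.01342       5.11      1.153
  C        -0.006005  -0.009007  -0.006005   0.009007
  E           0.8533   0.004413      5.104      1.162
  solve Keq expr → x = 0.003002; check Q = 9.6260e+05
Then change container volume by factor 1.25 (V_new/V_old).
Step 2:
                   B          D          J          L
  I           0.6826    0.00353      4.083     0.9296
  C       8.0850e-04   0.001213 8.0850e-04  -0.001213
  E           0.6834   0.004743      4.084     0.9284
  solve Keq expr → x = -4.0425e-04; check Q = 9.6260e+05

Direction: reverse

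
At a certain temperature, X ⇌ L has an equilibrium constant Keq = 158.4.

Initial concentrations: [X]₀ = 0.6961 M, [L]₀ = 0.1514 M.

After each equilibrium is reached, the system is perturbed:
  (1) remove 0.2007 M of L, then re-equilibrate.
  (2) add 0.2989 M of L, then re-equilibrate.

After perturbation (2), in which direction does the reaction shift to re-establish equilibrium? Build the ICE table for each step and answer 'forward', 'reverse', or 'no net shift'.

Q₀ = 0.2175 vs Keq = 158.4 ⇒ Q<K, forward
Step 1:
                   X          L
  init        0.6961     0.1514
  Δ          -0.6908     0.6908
  eq        0.005317     0.8422
  solve Keq expr → x = 0.6908; check Q = 158.4
Then remove 0.2007 M of L.
Step 2:
                   X          L
  init      0.005317     0.6415
  Δ        -0.001259   0.001259
  eq        0.004058     0.6427
  solve Keq expr → x = 0.001259; check Q = 158.4
Then add 0.2989 M of L.
Step 3:
                   X          L
  init      0.004058     0.9416
  Δ         0.001875  -0.001875
  eq        0.005933     0.9398
  solve Keq expr → x = -0.001875; check Q = 158.4

Direction: reverse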